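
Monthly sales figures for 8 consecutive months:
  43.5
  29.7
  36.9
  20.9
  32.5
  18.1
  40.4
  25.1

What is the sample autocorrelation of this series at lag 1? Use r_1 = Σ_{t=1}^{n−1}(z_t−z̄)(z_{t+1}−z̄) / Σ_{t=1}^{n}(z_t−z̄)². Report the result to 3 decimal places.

-0.504

Mean z̄ = (43.5 + 29.7 + 36.9 + 20.9 + 32.5 + 18.1 + 40.4 + 25.1)/8 = 30.8875
Deviations from mean: 12.6125, -1.1875, 6.0125, -9.9875, 1.6125, -12.7875, 9.5125, -5.7875
Numerator Σ_{t=1}^{7}(z_t−z̄)(z_{t+1}−z̄) = -295.5864
Denominator Σ(z_t−z̄)² = 586.4888
r_1 = -295.5864 / 586.4888 = -0.504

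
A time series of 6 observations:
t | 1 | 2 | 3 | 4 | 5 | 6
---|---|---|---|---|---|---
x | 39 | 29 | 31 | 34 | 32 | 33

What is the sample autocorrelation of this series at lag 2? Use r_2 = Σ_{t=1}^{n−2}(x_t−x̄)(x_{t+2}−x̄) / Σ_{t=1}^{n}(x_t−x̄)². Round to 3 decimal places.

Mean x̄ = (39 + 29 + 31 + 34 + 32 + 33)/6 = 33.0000
Deviations from mean: 6.0000, -4.0000, -2.0000, 1.0000, -1.0000, 0.0000
Σ(x_t−x̄)(x_{t+2}−x̄) = (-12.0000) + (-4.0000) + (2.0000) + (0.0000) = -14.0000
Denominator Σ(x_t−x̄)² = 58.0000
r_2 = -14.0000 / 58.0000 = -0.241

-0.241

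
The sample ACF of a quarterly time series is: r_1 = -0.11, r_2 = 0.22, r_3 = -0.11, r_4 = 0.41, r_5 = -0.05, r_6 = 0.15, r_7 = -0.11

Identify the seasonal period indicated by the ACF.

4

The largest autocorrelation is r_4 = 0.41; the remaining lags stay at or below 0.22.
The dominant spike at lag 4 indicates a seasonal period of 4.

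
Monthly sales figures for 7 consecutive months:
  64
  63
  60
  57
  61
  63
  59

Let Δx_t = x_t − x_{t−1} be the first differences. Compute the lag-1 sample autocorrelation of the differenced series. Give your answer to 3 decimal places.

First differences Δx: -1, -3, -3, 4, 2, -4
Mean of differences = -0.8333
Numerator Σ(Δx_t−Δx̄)(Δx_{t+1}−Δx̄) = -0.6944
Denominator Σ(Δx_t−Δx̄)² = 50.8333
r_1(Δx) = -0.6944 / 50.8333 = -0.014

-0.014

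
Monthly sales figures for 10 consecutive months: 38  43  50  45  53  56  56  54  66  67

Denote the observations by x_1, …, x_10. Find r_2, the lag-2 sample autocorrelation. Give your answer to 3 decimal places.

Mean x̄ = (38 + 43 + 50 + 45 + 53 + 56 + 56 + 54 + 66 + 67)/10 = 52.8000
Numerator Σ_{t=1}^{8}(x_t−x̄)(x_{t+2}−x̄) = 156.1200
Denominator Σ(x_t−x̄)² = 781.6000
r_2 = 156.1200 / 781.6000 = 0.200

0.200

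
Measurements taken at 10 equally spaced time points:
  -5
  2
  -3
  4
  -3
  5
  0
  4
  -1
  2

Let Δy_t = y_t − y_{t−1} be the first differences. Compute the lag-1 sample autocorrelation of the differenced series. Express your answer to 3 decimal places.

First differences Δy: 7, -5, 7, -7, 8, -5, 4, -5, 3
Mean of differences = 0.7778
Numerator Σ(Δy_t−Δȳ)(Δy_{t+1}−Δȳ) = -268.2716
Denominator Σ(Δy_t−Δȳ)² = 305.5556
r_1(Δy) = -268.2716 / 305.5556 = -0.878

-0.878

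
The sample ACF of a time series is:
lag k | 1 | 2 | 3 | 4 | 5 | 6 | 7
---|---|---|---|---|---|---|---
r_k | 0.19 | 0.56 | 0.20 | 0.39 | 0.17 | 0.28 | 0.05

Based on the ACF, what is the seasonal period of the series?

The largest autocorrelation is r_2 = 0.56, with weaker echoes at lags 4 (0.39) and 6 (0.28); the remaining lags stay at or below 0.20.
The dominant spike at lag 2 indicates a seasonal period of 2.

2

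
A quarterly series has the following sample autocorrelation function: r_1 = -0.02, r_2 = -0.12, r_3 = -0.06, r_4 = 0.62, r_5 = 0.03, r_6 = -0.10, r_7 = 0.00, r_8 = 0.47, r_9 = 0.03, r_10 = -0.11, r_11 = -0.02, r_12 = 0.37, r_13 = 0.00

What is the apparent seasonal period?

The largest autocorrelation is r_4 = 0.62, with weaker echoes at lags 8 (0.47) and 12 (0.37); the remaining lags stay at or below 0.03.
The dominant spike at lag 4 indicates a seasonal period of 4.

4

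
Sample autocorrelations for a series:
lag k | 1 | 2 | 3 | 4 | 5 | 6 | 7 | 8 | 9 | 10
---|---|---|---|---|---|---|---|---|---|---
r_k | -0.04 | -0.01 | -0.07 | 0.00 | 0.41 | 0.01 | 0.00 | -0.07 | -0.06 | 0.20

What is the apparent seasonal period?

5

The largest autocorrelation is r_5 = 0.41, with a weaker echo at lag 10 (0.20); the remaining lags stay at or below 0.01.
The dominant spike at lag 5 indicates a seasonal period of 5.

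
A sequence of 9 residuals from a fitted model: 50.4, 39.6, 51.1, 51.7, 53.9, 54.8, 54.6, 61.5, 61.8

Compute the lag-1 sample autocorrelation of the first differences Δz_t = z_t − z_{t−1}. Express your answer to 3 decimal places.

First differences Δz: -10.8, 11.5, 0.6, 2.2, 0.9, -0.2, 6.9, 0.3
Mean of differences = 1.4250
Numerator Σ(Δz_t−Δz̄)(Δz_{t+1}−Δz̄) = -146.7281
Denominator Σ(Δz_t−Δz̄)² = 286.3950
r_1(Δz) = -146.7281 / 286.3950 = -0.512

-0.512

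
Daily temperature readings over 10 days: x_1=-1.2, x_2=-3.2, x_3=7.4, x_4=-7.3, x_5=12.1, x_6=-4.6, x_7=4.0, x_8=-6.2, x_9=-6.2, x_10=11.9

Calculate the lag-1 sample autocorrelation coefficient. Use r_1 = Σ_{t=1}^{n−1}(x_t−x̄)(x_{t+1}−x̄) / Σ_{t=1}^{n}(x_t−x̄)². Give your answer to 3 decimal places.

-0.569

Mean x̄ = (-1.2 − 3.2 + 7.4 − 7.3 + 12.1 − 4.6 + 4.0 − 6.2 − 6.2 + 11.9)/10 = 0.6700
Numerator Σ_{t=1}^{9}(x_t−x̄)(x_{t+1}−x̄) = -294.1589
Denominator Σ(x_t−x̄)² = 517.3010
r_1 = -294.1589 / 517.3010 = -0.569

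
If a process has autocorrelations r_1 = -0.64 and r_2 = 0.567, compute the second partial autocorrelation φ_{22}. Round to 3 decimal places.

φ_{22} = (r_2 − r_1²) / (1 − r_1²)
r_1² = (-0.64)² = 0.4096
Numerator = 0.567 − 0.4096 = 0.1574; denominator = 1 − 0.4096 = 0.5904
φ_{22} = 0.1574 / 0.5904 = 0.267

0.267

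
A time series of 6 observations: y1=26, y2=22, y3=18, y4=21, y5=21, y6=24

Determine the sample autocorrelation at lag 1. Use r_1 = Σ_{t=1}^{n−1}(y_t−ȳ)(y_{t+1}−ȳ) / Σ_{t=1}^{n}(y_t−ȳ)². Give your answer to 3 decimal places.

0.079

Mean ȳ = (26 + 22 + 18 + 21 + 21 + 24)/6 = 22.0000
Deviations from mean: 4.0000, 0.0000, -4.0000, -1.0000, -1.0000, 2.0000
Numerator Σ_{t=1}^{5}(y_t−ȳ)(y_{t+1}−ȳ) = 3.0000
Denominator Σ(y_t−ȳ)² = 38.0000
r_1 = 3.0000 / 38.0000 = 0.079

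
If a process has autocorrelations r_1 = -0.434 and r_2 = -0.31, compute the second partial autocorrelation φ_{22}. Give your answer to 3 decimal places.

-0.614

φ_{22} = (r_2 − r_1²) / (1 − r_1²)
r_1² = (-0.434)² = 0.188356
Numerator = -0.31 − 0.1884 = -0.4984; denominator = 1 − 0.1884 = 0.8116
φ_{22} = -0.4984 / 0.8116 = -0.614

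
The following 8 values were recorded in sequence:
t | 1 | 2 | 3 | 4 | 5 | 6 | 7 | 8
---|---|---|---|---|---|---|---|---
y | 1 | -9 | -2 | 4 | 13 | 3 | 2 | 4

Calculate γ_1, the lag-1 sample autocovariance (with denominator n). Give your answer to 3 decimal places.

10.000

Mean ȳ = (1 − 9 − 2 + 4 + 13 + 3 + 2 + 4)/8 = 2.0000
Deviations: -1.0000, -11.0000, -4.0000, 2.0000, 11.0000, 1.0000, 0.0000, 2.0000
Σ_{t=1}^{7}(y_t−ȳ)(y_{t+1}−ȳ) = 80.0000
γ_1 = 80.0000 / 8 = 10.000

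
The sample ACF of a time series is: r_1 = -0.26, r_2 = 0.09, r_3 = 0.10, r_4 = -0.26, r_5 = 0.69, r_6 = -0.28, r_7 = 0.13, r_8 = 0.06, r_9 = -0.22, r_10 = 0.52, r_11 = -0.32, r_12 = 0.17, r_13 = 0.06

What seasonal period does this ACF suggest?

5

The largest autocorrelation is r_5 = 0.69, with a weaker echo at lag 10 (0.52); the remaining lags stay at or below 0.17.
The dominant spike at lag 5 indicates a seasonal period of 5.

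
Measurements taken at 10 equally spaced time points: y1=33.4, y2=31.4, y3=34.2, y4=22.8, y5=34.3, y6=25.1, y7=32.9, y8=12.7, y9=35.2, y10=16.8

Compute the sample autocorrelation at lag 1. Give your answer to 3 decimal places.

-0.548

Mean ȳ = (33.4 + 31.4 + 34.2 + 22.8 + 34.3 + 25.1 + 32.9 + 12.7 + 35.2 + 16.8)/10 = 27.8800
Numerator Σ_{t=1}^{9}(y_t−ȳ)(y_{t+1}−ȳ) = -323.2724
Denominator Σ(y_t−ȳ)² = 589.5360
r_1 = -323.2724 / 589.5360 = -0.548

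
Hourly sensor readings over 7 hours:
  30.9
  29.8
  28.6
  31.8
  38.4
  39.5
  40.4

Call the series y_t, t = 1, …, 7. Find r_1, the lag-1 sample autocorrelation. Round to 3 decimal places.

Mean ȳ = (30.9 + 29.8 + 28.6 + 31.8 + 38.4 + 39.5 + 40.4)/7 = 34.2000
Numerator Σ_{t=1}^{6}(y_t−ȳ)(y_{t+1}−ȳ) = 97.6400
Denominator Σ(y_t−ȳ)² = 151.5400
r_1 = 97.6400 / 151.5400 = 0.644

0.644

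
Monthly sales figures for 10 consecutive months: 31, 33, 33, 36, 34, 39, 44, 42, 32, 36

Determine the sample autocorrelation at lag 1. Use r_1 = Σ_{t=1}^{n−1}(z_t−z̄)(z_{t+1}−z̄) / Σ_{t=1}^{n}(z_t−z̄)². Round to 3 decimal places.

0.384

Mean z̄ = (31 + 33 + 33 + 36 + 34 + 39 + 44 + 42 + 32 + 36)/10 = 36.0000
Numerator Σ_{t=1}^{9}(z_t−z̄)(z_{t+1}−z̄) = 66.0000
Denominator Σ(z_t−z̄)² = 172.0000
r_1 = 66.0000 / 172.0000 = 0.384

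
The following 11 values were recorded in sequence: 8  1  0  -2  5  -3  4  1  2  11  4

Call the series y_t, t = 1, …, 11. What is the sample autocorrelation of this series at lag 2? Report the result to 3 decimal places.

Mean ȳ = (8 + 1 + 0 − 2 + 5 − 3 + 4 + 1 + 2 + 11 + 4)/11 = 2.8182
Numerator Σ_{t=1}^{9}(y_t−ȳ)(y_{t+2}−ȳ) = 12.3884
Denominator Σ(y_t−ȳ)² = 173.6364
r_2 = 12.3884 / 173.6364 = 0.071

0.071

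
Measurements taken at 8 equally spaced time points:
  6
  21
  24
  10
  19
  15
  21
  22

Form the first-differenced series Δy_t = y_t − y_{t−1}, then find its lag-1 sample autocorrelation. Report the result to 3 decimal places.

First differences Δy: 15, 3, -14, 9, -4, 6, 1
Mean of differences = 2.2857
Numerator Σ(Δy_t−Δȳ)(Δy_{t+1}−Δȳ) = -182.2245
Denominator Σ(Δy_t−Δȳ)² = 527.4286
r_1(Δy) = -182.2245 / 527.4286 = -0.345

-0.345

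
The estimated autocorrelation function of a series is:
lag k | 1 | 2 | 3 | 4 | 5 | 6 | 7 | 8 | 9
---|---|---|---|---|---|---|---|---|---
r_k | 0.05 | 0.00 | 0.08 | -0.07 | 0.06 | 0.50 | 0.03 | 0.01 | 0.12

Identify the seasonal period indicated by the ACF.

6

The largest autocorrelation is r_6 = 0.50; the remaining lags stay at or below 0.12.
The dominant spike at lag 6 indicates a seasonal period of 6.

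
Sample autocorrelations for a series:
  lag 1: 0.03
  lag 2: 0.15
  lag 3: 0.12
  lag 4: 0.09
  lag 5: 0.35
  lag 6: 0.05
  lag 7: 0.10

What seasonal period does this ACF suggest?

5

The largest autocorrelation is r_5 = 0.35; the remaining lags stay at or below 0.15.
The dominant spike at lag 5 indicates a seasonal period of 5.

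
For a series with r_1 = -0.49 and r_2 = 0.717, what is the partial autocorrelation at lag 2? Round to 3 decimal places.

φ_{22} = (r_2 − r_1²) / (1 − r_1²)
r_1² = (-0.49)² = 0.2401
Numerator = 0.717 − 0.2401 = 0.4769; denominator = 1 − 0.2401 = 0.7599
φ_{22} = 0.4769 / 0.7599 = 0.628

0.628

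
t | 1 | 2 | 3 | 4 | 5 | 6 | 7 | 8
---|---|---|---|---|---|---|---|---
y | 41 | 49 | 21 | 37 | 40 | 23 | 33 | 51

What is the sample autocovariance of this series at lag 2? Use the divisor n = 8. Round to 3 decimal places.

-40.426

Mean ȳ = (41 + 49 + 21 + 37 + 40 + 23 + 33 + 51)/8 = 36.8750
Deviations: 4.1250, 12.1250, -15.8750, 0.1250, 3.1250, -13.8750, -3.8750, 14.1250
Σ_{t=1}^{6}(y_t−ȳ)(y_{t+2}−ȳ) = -323.4063
γ_2 = -323.4063 / 8 = -40.426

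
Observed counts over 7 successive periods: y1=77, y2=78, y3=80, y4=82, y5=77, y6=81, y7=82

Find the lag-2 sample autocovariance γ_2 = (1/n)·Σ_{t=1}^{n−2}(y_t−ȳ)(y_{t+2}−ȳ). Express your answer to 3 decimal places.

-1.257

Mean ȳ = (77 + 78 + 80 + 82 + 77 + 81 + 82)/7 = 79.5714
Σ_{t=1}^{5}(y_t−ȳ)(y_{t+2}−ȳ) = -8.7959
γ_2 = -8.7959 / 7 = -1.257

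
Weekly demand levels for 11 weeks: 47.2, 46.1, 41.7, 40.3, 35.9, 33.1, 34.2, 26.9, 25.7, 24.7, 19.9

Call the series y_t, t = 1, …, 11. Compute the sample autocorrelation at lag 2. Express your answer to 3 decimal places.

Mean ȳ = (47.2 + 46.1 + 41.7 + 40.3 + 35.9 + 33.1 + 34.2 + 26.9 + 25.7 + 24.7 + 19.9)/11 = 34.1545
Numerator Σ_{t=1}^{9}(y_t−ȳ)(y_{t+2}−ȳ) = 374.9831
Denominator Σ(y_t−ȳ)² = 828.4273
r_2 = 374.9831 / 828.4273 = 0.453

0.453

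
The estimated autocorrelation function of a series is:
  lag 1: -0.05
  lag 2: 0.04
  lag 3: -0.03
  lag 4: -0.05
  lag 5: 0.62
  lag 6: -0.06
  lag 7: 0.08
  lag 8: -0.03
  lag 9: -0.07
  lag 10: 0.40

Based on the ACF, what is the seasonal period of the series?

The largest autocorrelation is r_5 = 0.62, with a weaker echo at lag 10 (0.40); the remaining lags stay at or below 0.08.
The dominant spike at lag 5 indicates a seasonal period of 5.

5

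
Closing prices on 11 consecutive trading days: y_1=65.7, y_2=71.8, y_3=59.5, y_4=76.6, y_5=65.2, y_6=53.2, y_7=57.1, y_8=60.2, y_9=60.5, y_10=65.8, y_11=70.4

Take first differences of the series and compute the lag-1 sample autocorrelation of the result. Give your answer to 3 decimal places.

-0.422

First differences Δy: 6.1, -12.3, 17.1, -11.4, -12.0, 3.9, 3.1, 0.3, 5.3, 4.6
Mean of differences = 0.4700
Numerator Σ(Δy_t−Δȳ)(Δy_{t+1}−Δȳ) = -348.7109
Denominator Σ(Δy_t−Δȳ)² = 826.8210
r_1(Δy) = -348.7109 / 826.8210 = -0.422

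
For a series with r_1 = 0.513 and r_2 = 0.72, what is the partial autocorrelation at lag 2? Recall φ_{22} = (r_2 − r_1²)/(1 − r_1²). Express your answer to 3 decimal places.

φ_{22} = (r_2 − r_1²) / (1 − r_1²)
r_1² = (0.513)² = 0.263169
Numerator = 0.72 − 0.2632 = 0.4568; denominator = 1 − 0.2632 = 0.7368
φ_{22} = 0.4568 / 0.7368 = 0.620

0.620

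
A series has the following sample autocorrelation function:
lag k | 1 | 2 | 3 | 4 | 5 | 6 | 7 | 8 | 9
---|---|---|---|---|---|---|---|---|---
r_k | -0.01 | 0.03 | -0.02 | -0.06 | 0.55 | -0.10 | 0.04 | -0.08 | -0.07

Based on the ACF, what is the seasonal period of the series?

5

The largest autocorrelation is r_5 = 0.55; the remaining lags stay at or below 0.04.
The dominant spike at lag 5 indicates a seasonal period of 5.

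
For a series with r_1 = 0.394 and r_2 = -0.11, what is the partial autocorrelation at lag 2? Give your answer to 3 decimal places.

φ_{22} = (r_2 − r_1²) / (1 − r_1²)
r_1² = (0.394)² = 0.155236
Numerator = -0.11 − 0.1552 = -0.2652; denominator = 1 − 0.1552 = 0.8448
φ_{22} = -0.2652 / 0.8448 = -0.314

-0.314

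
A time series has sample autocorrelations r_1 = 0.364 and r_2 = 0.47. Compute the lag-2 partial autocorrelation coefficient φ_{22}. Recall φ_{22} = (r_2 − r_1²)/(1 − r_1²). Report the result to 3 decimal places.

φ_{22} = (r_2 − r_1²) / (1 − r_1²)
r_1² = (0.364)² = 0.132496
Numerator = 0.47 − 0.1325 = 0.3375; denominator = 1 − 0.1325 = 0.8675
φ_{22} = 0.3375 / 0.8675 = 0.389

0.389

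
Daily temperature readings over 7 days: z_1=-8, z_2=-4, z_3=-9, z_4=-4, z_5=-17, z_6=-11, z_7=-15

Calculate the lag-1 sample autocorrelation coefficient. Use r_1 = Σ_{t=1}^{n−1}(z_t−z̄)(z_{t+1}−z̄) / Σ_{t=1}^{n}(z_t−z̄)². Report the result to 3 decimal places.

Mean z̄ = (-8 − 4 − 9 − 4 − 17 − 11 − 15)/7 = -9.7143
Deviations from mean: 1.7143, 5.7143, 0.7143, 5.7143, -7.2857, -1.2857, -5.2857
Numerator Σ_{t=1}^{6}(z_t−z̄)(z_{t+1}−z̄) = -7.5102
Denominator Σ(z_t−z̄)² = 151.4286
r_1 = -7.5102 / 151.4286 = -0.050

-0.050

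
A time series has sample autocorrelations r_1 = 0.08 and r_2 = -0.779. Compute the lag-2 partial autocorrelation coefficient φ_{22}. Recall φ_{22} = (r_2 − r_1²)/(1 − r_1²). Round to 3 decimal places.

-0.790

φ_{22} = (r_2 − r_1²) / (1 − r_1²)
r_1² = (0.08)² = 0.0064
Numerator = -0.779 − 0.0064 = -0.7854; denominator = 1 − 0.0064 = 0.9936
φ_{22} = -0.7854 / 0.9936 = -0.790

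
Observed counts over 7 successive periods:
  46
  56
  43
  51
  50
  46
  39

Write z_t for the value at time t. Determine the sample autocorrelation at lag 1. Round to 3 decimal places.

-0.252

Mean z̄ = (46 + 56 + 43 + 51 + 50 + 46 + 39)/7 = 47.2857
Numerator Σ_{t=1}^{6}(z_t−z̄)(z_{t+1}−z̄) = -47.2245
Denominator Σ(z_t−z̄)² = 187.4286
r_1 = -47.2245 / 187.4286 = -0.252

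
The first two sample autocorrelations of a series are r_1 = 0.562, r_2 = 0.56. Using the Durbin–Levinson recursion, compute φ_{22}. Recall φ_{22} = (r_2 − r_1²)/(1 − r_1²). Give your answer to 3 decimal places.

0.357

φ_{22} = (r_2 − r_1²) / (1 − r_1²)
r_1² = (0.562)² = 0.315844
Numerator = 0.56 − 0.3158 = 0.2442; denominator = 1 − 0.3158 = 0.6842
φ_{22} = 0.2442 / 0.6842 = 0.357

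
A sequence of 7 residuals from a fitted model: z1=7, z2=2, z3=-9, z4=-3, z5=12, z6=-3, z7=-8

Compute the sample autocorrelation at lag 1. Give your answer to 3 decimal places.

Mean z̄ = (7 + 2 − 9 − 3 + 12 − 3 − 8)/7 = -0.2857
Deviations from mean: 7.2857, 2.2857, -8.7143, -2.7143, 12.2857, -2.7143, -7.7143
Σ(z_t−z̄)(z_{t+1}−z̄) = (16.6531) + (-19.9184) + (23.6531) + (-33.3469) + (-33.3469) + (20.9388) = -25.3673
Denominator Σ(z_t−z̄)² = 359.4286
r_1 = -25.3673 / 359.4286 = -0.071

-0.071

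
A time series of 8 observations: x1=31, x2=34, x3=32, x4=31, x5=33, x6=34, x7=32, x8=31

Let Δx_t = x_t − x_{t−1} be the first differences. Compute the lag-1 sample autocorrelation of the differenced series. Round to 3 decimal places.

First differences Δx: 3, -2, -1, 2, 1, -2, -1
Mean of differences = 0.0000
Numerator Σ(Δx_t−Δx̄)(Δx_{t+1}−Δx̄) = -4.0000
Denominator Σ(Δx_t−Δx̄)² = 24.0000
r_1(Δx) = -4.0000 / 24.0000 = -0.167

-0.167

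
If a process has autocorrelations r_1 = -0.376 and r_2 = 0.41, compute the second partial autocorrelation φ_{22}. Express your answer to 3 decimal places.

φ_{22} = (r_2 − r_1²) / (1 − r_1²)
r_1² = (-0.376)² = 0.141376
Numerator = 0.41 − 0.1414 = 0.2686; denominator = 1 − 0.1414 = 0.8586
φ_{22} = 0.2686 / 0.8586 = 0.313

0.313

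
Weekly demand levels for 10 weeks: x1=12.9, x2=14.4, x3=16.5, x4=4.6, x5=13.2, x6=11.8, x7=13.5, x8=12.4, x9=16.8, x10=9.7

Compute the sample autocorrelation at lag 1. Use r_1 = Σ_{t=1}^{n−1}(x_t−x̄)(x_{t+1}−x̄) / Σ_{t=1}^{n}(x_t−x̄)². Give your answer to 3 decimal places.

Mean x̄ = (12.9 + 14.4 + 16.5 + 4.6 + 13.2 + 11.8 + 13.5 + 12.4 + 16.8 + 9.7)/10 = 12.5800
Numerator Σ_{t=1}^{9}(x_t−x̄)(x_{t+1}−x̄) = -42.7924
Denominator Σ(x_t−x̄)² = 110.4360
r_1 = -42.7924 / 110.4360 = -0.387

-0.387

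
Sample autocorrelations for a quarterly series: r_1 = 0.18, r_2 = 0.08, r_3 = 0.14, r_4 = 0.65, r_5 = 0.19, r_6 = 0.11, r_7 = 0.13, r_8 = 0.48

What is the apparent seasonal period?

4

The largest autocorrelation is r_4 = 0.65, with a weaker echo at lag 8 (0.48); the remaining lags stay at or below 0.19.
The dominant spike at lag 4 indicates a seasonal period of 4.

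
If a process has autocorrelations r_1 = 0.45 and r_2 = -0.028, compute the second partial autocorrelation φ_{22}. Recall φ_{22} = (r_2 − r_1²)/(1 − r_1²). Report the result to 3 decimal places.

-0.289

φ_{22} = (r_2 − r_1²) / (1 − r_1²)
r_1² = (0.45)² = 0.2025
Numerator = -0.028 − 0.2025 = -0.2305; denominator = 1 − 0.2025 = 0.7975
φ_{22} = -0.2305 / 0.7975 = -0.289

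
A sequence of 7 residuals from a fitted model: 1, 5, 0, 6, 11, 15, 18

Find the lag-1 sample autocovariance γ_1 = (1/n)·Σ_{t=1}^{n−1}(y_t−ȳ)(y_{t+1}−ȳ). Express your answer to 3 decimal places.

Mean ȳ = (1 + 5 + 0 + 6 + 11 + 15 + 18)/7 = 8.0000
Deviations: -7.0000, -3.0000, -8.0000, -2.0000, 3.0000, 7.0000, 10.0000
Σ_{t=1}^{6}(y_t−ȳ)(y_{t+1}−ȳ) = 146.0000
γ_1 = 146.0000 / 7 = 20.857

20.857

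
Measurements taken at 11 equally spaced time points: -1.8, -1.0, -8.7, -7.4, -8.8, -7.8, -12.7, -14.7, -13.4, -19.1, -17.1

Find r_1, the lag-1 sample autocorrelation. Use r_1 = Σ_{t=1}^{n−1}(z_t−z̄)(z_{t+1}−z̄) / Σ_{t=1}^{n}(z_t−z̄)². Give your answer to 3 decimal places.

0.630

Mean z̄ = (-1.8 − 1.0 − 8.7 − 7.4 − 8.8 − 7.8 − 12.7 − 14.7 − 13.4 − 19.1 − 17.1)/11 = -10.2273
Numerator Σ_{t=1}^{10}(z_t−z̄)(z_{t+1}−z̄) = 212.0502
Denominator Σ(z_t−z̄)² = 336.5618
r_1 = 212.0502 / 336.5618 = 0.630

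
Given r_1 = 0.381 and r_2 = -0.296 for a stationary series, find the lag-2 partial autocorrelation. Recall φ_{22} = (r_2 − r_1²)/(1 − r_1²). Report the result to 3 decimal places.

φ_{22} = (r_2 − r_1²) / (1 − r_1²)
r_1² = (0.381)² = 0.145161
Numerator = -0.296 − 0.1452 = -0.4412; denominator = 1 − 0.1452 = 0.8548
φ_{22} = -0.4412 / 0.8548 = -0.516

-0.516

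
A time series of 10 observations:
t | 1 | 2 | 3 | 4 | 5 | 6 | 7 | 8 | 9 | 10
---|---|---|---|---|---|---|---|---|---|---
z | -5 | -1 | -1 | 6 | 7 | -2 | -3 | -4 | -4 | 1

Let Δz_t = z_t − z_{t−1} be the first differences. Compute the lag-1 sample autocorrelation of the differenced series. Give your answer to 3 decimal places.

0.056

First differences Δz: 4, 0, 7, 1, -9, -1, -1, 0, 5
Mean of differences = 0.6667
Numerator Σ(Δz_t−Δz̄)(Δz_{t+1}−Δz̄) = 9.5556
Denominator Σ(Δz_t−Δz̄)² = 170.0000
r_1(Δz) = 9.5556 / 170.0000 = 0.056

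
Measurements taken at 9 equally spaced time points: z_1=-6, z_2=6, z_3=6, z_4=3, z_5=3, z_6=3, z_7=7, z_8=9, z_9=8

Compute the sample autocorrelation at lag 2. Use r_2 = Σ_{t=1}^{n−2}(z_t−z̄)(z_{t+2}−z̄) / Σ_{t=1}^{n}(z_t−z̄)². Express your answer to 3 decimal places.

Mean z̄ = (-6 + 6 + 6 + 3 + 3 + 3 + 7 + 9 + 8)/9 = 4.3333
Σ(z_t−z̄)(z_{t+2}−z̄) = (-17.2222) + (-2.2222) + (-2.2222) + (1.7778) + (-3.5556) + (-6.2222) + (9.7778) = -19.8889
Denominator Σ(z_t−z̄)² = 160.0000
r_2 = -19.8889 / 160.0000 = -0.124

-0.124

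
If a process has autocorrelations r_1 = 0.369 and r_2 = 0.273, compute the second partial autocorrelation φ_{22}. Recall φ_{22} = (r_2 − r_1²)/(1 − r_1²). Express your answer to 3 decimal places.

φ_{22} = (r_2 − r_1²) / (1 − r_1²)
r_1² = (0.369)² = 0.136161
Numerator = 0.273 − 0.1362 = 0.1368; denominator = 1 − 0.1362 = 0.8638
φ_{22} = 0.1368 / 0.8638 = 0.158

0.158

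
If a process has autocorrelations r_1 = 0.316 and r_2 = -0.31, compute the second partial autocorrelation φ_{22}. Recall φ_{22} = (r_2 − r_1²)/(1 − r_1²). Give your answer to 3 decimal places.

-0.455

φ_{22} = (r_2 − r_1²) / (1 − r_1²)
r_1² = (0.316)² = 0.099856
Numerator = -0.31 − 0.0999 = -0.4099; denominator = 1 − 0.0999 = 0.9001
φ_{22} = -0.4099 / 0.9001 = -0.455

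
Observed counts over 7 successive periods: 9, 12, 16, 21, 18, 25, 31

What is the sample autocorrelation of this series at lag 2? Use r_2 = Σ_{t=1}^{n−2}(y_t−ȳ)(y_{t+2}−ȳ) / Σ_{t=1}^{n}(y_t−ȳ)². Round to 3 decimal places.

Mean ȳ = (9 + 12 + 16 + 21 + 18 + 25 + 31)/7 = 18.8571
Σ(y_t−ȳ)(y_{t+2}−ȳ) = (28.1633) + (-14.6939) + (2.4490) + (13.1633) + (-10.4082) = 18.6735
Denominator Σ(y_t−ȳ)² = 342.8571
r_2 = 18.6735 / 342.8571 = 0.054

0.054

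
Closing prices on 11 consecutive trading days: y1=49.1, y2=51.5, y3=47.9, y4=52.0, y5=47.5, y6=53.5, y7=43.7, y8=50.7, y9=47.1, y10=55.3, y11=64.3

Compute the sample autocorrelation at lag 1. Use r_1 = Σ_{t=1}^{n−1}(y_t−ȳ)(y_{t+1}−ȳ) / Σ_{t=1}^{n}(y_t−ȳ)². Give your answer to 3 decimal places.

Mean ȳ = (49.1 + 51.5 + 47.9 + 52.0 + 47.5 + 53.5 + 43.7 + 50.7 + 47.1 + 55.3 + 64.3)/11 = 51.1455
Numerator Σ_{t=1}^{10}(y_t−ȳ)(y_{t+1}−ȳ) = 9.0843
Denominator Σ(y_t−ȳ)² = 296.7073
r_1 = 9.0843 / 296.7073 = 0.031

0.031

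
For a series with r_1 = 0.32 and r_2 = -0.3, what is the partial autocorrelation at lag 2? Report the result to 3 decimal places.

φ_{22} = (r_2 − r_1²) / (1 − r_1²)
r_1² = (0.32)² = 0.1024
Numerator = -0.3 − 0.1024 = -0.4024; denominator = 1 − 0.1024 = 0.8976
φ_{22} = -0.4024 / 0.8976 = -0.448

-0.448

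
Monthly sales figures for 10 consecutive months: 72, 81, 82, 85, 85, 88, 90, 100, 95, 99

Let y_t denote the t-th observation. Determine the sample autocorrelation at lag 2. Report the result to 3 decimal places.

0.407

Mean ȳ = (72 + 81 + 82 + 85 + 85 + 88 + 90 + 100 + 95 + 99)/10 = 87.7000
Numerator Σ_{t=1}^{8}(y_t−ȳ)(y_{t+2}−ȳ) = 275.4200
Denominator Σ(y_t−ȳ)² = 676.1000
r_2 = 275.4200 / 676.1000 = 0.407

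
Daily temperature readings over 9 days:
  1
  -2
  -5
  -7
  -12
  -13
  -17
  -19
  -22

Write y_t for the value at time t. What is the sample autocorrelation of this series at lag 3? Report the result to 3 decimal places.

0.064

Mean ȳ = (1 − 2 − 5 − 7 − 12 − 13 − 17 − 19 − 22)/9 = -10.6667
Σ(y_t−ȳ)(y_{t+3}−ȳ) = (42.7778) + (-11.5556) + (-13.2222) + (-23.2222) + (11.1111) + (26.4444) = 32.3333
Denominator Σ(y_t−ȳ)² = 502.0000
r_3 = 32.3333 / 502.0000 = 0.064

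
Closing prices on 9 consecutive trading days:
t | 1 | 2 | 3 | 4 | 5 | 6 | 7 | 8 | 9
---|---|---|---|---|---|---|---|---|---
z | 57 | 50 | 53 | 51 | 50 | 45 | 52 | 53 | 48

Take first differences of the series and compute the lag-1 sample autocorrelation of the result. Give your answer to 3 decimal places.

-0.333

First differences Δz: -7, 3, -2, -1, -5, 7, 1, -5
Mean of differences = -1.1250
Numerator Σ(Δz_t−Δz̄)(Δz_{t+1}−Δz̄) = -50.8906
Denominator Σ(Δz_t−Δz̄)² = 152.8750
r_1(Δz) = -50.8906 / 152.8750 = -0.333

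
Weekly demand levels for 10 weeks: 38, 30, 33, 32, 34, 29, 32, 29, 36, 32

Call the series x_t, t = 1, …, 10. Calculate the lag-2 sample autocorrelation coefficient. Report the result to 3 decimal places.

0.235

Mean x̄ = (38 + 30 + 33 + 32 + 34 + 29 + 32 + 29 + 36 + 32)/10 = 32.5000
Numerator Σ_{t=1}^{8}(x_t−x̄)(x_{t+2}−x̄) = 18.0000
Denominator Σ(x_t−x̄)² = 76.5000
r_2 = 18.0000 / 76.5000 = 0.235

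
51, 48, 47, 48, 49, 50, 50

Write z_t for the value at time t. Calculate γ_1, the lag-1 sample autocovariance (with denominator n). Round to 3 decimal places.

Mean z̄ = (51 + 48 + 47 + 48 + 49 + 50 + 50)/7 = 49.0000
Deviations: 2.0000, -1.0000, -2.0000, -1.0000, 0.0000, 1.0000, 1.0000
Σ_{t=1}^{6}(z_t−z̄)(z_{t+1}−z̄) = 3.0000
γ_1 = 3.0000 / 7 = 0.429

0.429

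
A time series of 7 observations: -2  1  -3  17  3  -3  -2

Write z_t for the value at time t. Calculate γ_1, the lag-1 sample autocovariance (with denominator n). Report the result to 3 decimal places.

-4.863

Mean z̄ = (-2 + 1 − 3 + 17 + 3 − 3 − 2)/7 = 1.5714
Σ_{t=1}^{6}(z_t−z̄)(z_{t+1}−z̄) = -34.0408
γ_1 = -34.0408 / 7 = -4.863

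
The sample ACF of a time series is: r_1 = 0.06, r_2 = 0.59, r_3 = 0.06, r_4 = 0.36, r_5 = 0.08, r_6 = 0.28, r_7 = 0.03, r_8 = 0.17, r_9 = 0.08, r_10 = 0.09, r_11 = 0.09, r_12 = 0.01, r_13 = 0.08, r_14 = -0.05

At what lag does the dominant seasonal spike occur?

The largest autocorrelation is r_2 = 0.59, with weaker echoes at lags 4 (0.36), 6 (0.28) and 8 (0.17); the remaining lags stay at or below 0.09.
The dominant spike at lag 2 indicates a seasonal period of 2.

2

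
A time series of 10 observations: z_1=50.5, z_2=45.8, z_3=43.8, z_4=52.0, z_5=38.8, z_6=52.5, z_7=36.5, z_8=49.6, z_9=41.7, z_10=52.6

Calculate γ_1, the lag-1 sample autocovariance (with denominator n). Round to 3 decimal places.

Mean z̄ = (50.5 + 45.8 + 43.8 + 52.0 + 38.8 + 52.5 + 36.5 + 49.6 + 41.7 + 52.6)/10 = 46.3800
Σ_{t=1}^{9}(z_t−z̄)(z_{t+1}−z̄) = -240.8404
γ_1 = -240.8404 / 10 = -24.084

-24.084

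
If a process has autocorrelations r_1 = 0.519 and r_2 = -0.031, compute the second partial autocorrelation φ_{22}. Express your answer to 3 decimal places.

φ_{22} = (r_2 − r_1²) / (1 − r_1²)
r_1² = (0.519)² = 0.269361
Numerator = -0.031 − 0.2694 = -0.3004; denominator = 1 − 0.2694 = 0.7306
φ_{22} = -0.3004 / 0.7306 = -0.411

-0.411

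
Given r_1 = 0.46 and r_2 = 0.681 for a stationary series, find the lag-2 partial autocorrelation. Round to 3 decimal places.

0.595

φ_{22} = (r_2 − r_1²) / (1 − r_1²)
r_1² = (0.46)² = 0.2116
Numerator = 0.681 − 0.2116 = 0.4694; denominator = 1 − 0.2116 = 0.7884
φ_{22} = 0.4694 / 0.7884 = 0.595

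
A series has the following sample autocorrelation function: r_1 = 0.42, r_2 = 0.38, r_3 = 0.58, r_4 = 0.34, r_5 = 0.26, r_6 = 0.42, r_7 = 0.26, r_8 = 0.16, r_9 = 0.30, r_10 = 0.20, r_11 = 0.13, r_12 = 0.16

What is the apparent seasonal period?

3

The largest autocorrelation is r_3 = 0.58; the remaining lags stay at or below 0.42. The elevated value at lag 1 (0.42), dropping to 0.38 at lag 2, reflects decaying short-term dependence rather than seasonality.
The dominant spike at lag 3 indicates a seasonal period of 3.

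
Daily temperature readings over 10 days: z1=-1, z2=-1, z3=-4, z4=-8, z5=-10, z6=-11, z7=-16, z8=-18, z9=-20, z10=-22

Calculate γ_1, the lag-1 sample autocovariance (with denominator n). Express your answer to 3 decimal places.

Mean z̄ = (-1 − 1 − 4 − 8 − 10 − 11 − 16 − 18 − 20 − 22)/10 = -11.1000
Σ_{t=1}^{9}(z_t−z̄)(z_{t+1}−z̄) = 390.9900
γ_1 = 390.9900 / 10 = 39.099

39.099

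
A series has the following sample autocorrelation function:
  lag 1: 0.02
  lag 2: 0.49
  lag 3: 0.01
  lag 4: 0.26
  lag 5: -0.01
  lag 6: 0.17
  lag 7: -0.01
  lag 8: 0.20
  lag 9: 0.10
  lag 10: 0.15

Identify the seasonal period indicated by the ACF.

2

The largest autocorrelation is r_2 = 0.49, with weaker echoes at lags 4 (0.26), 6 (0.17), 8 (0.20) and 10 (0.15); the remaining lags stay at or below 0.10.
The dominant spike at lag 2 indicates a seasonal period of 2.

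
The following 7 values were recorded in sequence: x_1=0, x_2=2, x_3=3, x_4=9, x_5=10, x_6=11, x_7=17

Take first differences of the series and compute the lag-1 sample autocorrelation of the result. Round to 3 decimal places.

-0.406

First differences Δx: 2, 1, 6, 1, 1, 6
Mean of differences = 2.8333
Numerator Σ(Δx_t−Δx̄)(Δx_{t+1}−Δx̄) = -12.5278
Denominator Σ(Δx_t−Δx̄)² = 30.8333
r_1(Δx) = -12.5278 / 30.8333 = -0.406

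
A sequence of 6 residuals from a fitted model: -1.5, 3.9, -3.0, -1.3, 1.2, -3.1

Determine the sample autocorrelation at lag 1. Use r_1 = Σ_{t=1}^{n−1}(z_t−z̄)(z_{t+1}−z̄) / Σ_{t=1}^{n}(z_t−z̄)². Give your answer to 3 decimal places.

Mean z̄ = (-1.5 + 3.9 − 3.0 − 1.3 + 1.2 − 3.1)/6 = -0.6333
Deviations from mean: -0.8667, 4.5333, -2.3667, -0.6667, 1.8333, -2.4667
Σ(z_t−z̄)(z_{t+1}−z̄) = (-3.9289) + (-10.7289) + (1.5778) + (-1.2222) + (-4.5222) = -18.8244
Denominator Σ(z_t−z̄)² = 36.7933
r_1 = -18.8244 / 36.7933 = -0.512

-0.512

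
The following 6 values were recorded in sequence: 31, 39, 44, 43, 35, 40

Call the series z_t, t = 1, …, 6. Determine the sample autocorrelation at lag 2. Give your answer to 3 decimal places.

Mean z̄ = (31 + 39 + 44 + 43 + 35 + 40)/6 = 38.6667
Σ(z_t−z̄)(z_{t+2}−z̄) = (-40.8889) + (1.4444) + (-19.5556) + (5.7778) = -53.2222
Denominator Σ(z_t−z̄)² = 121.3333
r_2 = -53.2222 / 121.3333 = -0.439

-0.439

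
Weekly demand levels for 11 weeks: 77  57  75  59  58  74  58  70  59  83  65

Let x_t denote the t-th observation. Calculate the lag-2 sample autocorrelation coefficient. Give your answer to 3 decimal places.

0.306

Mean x̄ = (77 + 57 + 75 + 59 + 58 + 74 + 58 + 70 + 59 + 83 + 65)/11 = 66.8182
Numerator Σ_{t=1}^{9}(x_t−x̄)(x_{t+2}−x̄) = 267.0248
Denominator Σ(x_t−x̄)² = 871.6364
r_2 = 267.0248 / 871.6364 = 0.306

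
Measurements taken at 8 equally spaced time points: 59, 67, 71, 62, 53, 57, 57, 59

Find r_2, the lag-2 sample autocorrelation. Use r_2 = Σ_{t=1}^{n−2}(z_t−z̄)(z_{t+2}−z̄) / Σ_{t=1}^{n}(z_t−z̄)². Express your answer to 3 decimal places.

-0.245

Mean z̄ = (59 + 67 + 71 + 62 + 53 + 57 + 57 + 59)/8 = 60.6250
Deviations from mean: -1.6250, 6.3750, 10.3750, 1.3750, -7.6250, -3.6250, -3.6250, -1.6250
Σ(z_t−z̄)(z_{t+2}−z̄) = (-16.8594) + (8.7656) + (-79.1094) + (-4.9844) + (27.6406) + (5.8906) = -58.6563
Denominator Σ(z_t−z̄)² = 239.8750
r_2 = -58.6563 / 239.8750 = -0.245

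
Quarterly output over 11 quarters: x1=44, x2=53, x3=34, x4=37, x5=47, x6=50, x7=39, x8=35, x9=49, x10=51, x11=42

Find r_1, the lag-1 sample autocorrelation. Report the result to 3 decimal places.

Mean x̄ = (44 + 53 + 34 + 37 + 47 + 50 + 39 + 35 + 49 + 51 + 42)/11 = 43.7273
Numerator Σ_{t=1}^{10}(x_t−x̄)(x_{t+1}−x̄) = -32.3471
Denominator Σ(x_t−x̄)² = 458.1818
r_1 = -32.3471 / 458.1818 = -0.071

-0.071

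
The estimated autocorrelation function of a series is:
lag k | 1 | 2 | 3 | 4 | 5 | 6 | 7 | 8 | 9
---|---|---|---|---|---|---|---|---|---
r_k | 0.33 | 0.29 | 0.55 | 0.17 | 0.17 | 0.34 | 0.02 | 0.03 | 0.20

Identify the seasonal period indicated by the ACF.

3

The largest autocorrelation is r_3 = 0.55, with a weaker echo at lag 6 (0.34); the remaining lags stay at or below 0.33. The elevated value at lag 1 (0.33), dropping to 0.29 at lag 2, reflects decaying short-term dependence rather than seasonality.
The dominant spike at lag 3 indicates a seasonal period of 3.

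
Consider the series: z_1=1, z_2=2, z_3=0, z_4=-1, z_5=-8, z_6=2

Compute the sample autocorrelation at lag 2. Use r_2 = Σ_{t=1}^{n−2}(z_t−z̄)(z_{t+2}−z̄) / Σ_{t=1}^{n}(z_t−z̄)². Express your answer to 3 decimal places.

-0.078

Mean z̄ = (1 + 2 + 0 − 1 − 8 + 2)/6 = -0.6667
Deviations from mean: 1.6667, 2.6667, 0.6667, -0.3333, -7.3333, 2.6667
Σ(z_t−z̄)(z_{t+2}−z̄) = (1.1111) + (-0.8889) + (-4.8889) + (-0.8889) = -5.5556
Denominator Σ(z_t−z̄)² = 71.3333
r_2 = -5.5556 / 71.3333 = -0.078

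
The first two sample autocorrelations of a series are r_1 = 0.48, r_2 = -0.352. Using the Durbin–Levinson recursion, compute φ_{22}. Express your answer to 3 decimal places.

-0.757

φ_{22} = (r_2 − r_1²) / (1 − r_1²)
r_1² = (0.48)² = 0.2304
Numerator = -0.352 − 0.2304 = -0.5824; denominator = 1 − 0.2304 = 0.7696
φ_{22} = -0.5824 / 0.7696 = -0.757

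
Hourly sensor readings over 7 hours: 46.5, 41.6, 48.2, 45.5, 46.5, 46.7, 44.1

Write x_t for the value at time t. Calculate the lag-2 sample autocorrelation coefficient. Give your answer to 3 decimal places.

0.132

Mean x̄ = (46.5 + 41.6 + 48.2 + 45.5 + 46.5 + 46.7 + 44.1)/7 = 45.5857
Deviations from mean: 0.9143, -3.9857, 2.6143, -0.0857, 0.9143, 1.1143, -1.4857
Σ(x_t−x̄)(x_{t+2}−x̄) = (2.3902) + (0.3416) + (2.3902) + (-0.0955) + (-1.3584) = 3.6682
Denominator Σ(x_t−x̄)² = 27.8486
r_2 = 3.6682 / 27.8486 = 0.132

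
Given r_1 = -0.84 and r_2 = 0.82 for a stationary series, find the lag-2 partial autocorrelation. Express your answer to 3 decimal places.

φ_{22} = (r_2 − r_1²) / (1 − r_1²)
r_1² = (-0.84)² = 0.7056
Numerator = 0.82 − 0.7056 = 0.1144; denominator = 1 − 0.7056 = 0.2944
φ_{22} = 0.1144 / 0.2944 = 0.389

0.389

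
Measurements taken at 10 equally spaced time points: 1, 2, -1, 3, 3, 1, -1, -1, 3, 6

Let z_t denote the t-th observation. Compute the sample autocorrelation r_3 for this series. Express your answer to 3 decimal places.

Mean z̄ = (1 + 2 − 1 + 3 + 3 + 1 − 1 − 1 + 3 + 6)/10 = 1.6000
Numerator Σ_{t=1}^{7}(z_t−z̄)(z_{t+3}−z̄) = -18.2800
Denominator Σ(z_t−z̄)² = 46.4000
r_3 = -18.2800 / 46.4000 = -0.394

-0.394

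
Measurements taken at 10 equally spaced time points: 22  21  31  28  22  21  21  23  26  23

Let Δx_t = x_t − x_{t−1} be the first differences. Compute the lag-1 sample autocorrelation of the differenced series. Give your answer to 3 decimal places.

First differences Δx: -1, 10, -3, -6, -1, 0, 2, 3, -3
Mean of differences = 0.1111
Numerator Σ(Δx_t−Δx̄)(Δx_{t+1}−Δx̄) = -19.5679
Denominator Σ(Δx_t−Δx̄)² = 168.8889
r_1(Δx) = -19.5679 / 168.8889 = -0.116

-0.116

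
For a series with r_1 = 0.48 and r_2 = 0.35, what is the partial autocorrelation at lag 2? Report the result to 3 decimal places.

φ_{22} = (r_2 − r_1²) / (1 − r_1²)
r_1² = (0.48)² = 0.2304
Numerator = 0.35 − 0.2304 = 0.1196; denominator = 1 − 0.2304 = 0.7696
φ_{22} = 0.1196 / 0.7696 = 0.155

0.155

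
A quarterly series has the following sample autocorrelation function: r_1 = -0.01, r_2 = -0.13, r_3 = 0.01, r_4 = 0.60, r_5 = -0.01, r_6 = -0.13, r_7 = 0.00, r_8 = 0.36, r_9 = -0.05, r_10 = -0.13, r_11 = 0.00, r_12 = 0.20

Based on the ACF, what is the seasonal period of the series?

The largest autocorrelation is r_4 = 0.60, with weaker echoes at lags 8 (0.36) and 12 (0.20); the remaining lags stay at or below 0.01.
The dominant spike at lag 4 indicates a seasonal period of 4.

4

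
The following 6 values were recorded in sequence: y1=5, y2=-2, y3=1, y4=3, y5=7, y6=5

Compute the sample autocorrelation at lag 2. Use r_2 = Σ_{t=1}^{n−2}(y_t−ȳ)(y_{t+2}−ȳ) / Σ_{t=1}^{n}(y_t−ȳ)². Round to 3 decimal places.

-0.222

Mean ȳ = (5 − 2 + 1 + 3 + 7 + 5)/6 = 3.1667
Deviations from mean: 1.8333, -5.1667, -2.1667, -0.1667, 3.8333, 1.8333
Σ(y_t−ȳ)(y_{t+2}−ȳ) = (-3.9722) + (0.8611) + (-8.3056) + (-0.3056) = -11.7222
Denominator Σ(y_t−ȳ)² = 52.8333
r_2 = -11.7222 / 52.8333 = -0.222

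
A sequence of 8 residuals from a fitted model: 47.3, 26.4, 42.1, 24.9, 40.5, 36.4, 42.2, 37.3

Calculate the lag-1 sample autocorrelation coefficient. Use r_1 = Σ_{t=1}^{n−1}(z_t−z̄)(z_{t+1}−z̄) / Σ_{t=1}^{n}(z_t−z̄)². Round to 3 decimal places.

Mean z̄ = (47.3 + 26.4 + 42.1 + 24.9 + 40.5 + 36.4 + 42.2 + 37.3)/8 = 37.1375
Deviations from mean: 10.1625, -10.7375, 4.9625, -12.2375, 3.3625, -0.7375, 5.0625, 0.1625
Σ(z_t−z̄)(z_{t+1}−z̄) = (-109.1198) + (-53.2848) + (-60.7286) + (-41.1486) + (-2.4798) + (-3.7336) + (0.8227) = -269.6727
Denominator Σ(z_t−z̄)² = 430.4588
r_1 = -269.6727 / 430.4588 = -0.626

-0.626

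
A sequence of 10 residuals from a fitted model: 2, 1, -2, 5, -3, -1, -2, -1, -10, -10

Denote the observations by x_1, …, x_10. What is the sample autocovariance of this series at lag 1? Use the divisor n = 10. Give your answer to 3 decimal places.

Mean x̄ = (2 + 1 − 2 + 5 − 3 − 1 − 2 − 1 − 10 − 10)/10 = -2.1000
Σ_{t=1}^{9}(x_t−x̄)(x_{t+1}−x̄) = 60.2900
γ_1 = 60.2900 / 10 = 6.029

6.029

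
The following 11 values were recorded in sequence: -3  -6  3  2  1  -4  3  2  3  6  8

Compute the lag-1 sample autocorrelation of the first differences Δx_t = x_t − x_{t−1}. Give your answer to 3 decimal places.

First differences Δx: -3, 9, -1, -1, -5, 7, -1, 1, 3, 2
Mean of differences = 1.1000
Numerator Σ(Δx_t−Δx̄)(Δx_{t+1}−Δx̄) = -78.4100
Denominator Σ(Δx_t−Δx̄)² = 168.9000
r_1(Δx) = -78.4100 / 168.9000 = -0.464

-0.464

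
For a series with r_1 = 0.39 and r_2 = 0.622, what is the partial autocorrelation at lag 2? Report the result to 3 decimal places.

0.554

φ_{22} = (r_2 − r_1²) / (1 − r_1²)
r_1² = (0.39)² = 0.1521
Numerator = 0.622 − 0.1521 = 0.4699; denominator = 1 − 0.1521 = 0.8479
φ_{22} = 0.4699 / 0.8479 = 0.554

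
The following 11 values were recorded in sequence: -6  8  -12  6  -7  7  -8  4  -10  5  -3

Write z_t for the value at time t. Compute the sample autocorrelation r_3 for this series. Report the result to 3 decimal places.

Mean z̄ = (-6 + 8 − 12 + 6 − 7 + 7 − 8 + 4 − 10 + 5 − 3)/11 = -1.4545
Numerator Σ_{t=1}^{8}(z_t−z̄)(z_{t+3}−z̄) = -377.4380
Denominator Σ(z_t−z̄)² = 568.7273
r_3 = -377.4380 / 568.7273 = -0.664

-0.664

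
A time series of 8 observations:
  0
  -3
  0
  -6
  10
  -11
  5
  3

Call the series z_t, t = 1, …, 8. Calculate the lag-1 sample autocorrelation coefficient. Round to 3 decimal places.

-0.706

Mean z̄ = (0 − 3 + 0 − 6 + 10 − 11 + 5 + 3)/8 = -0.2500
Σ(z_t−z̄)(z_{t+1}−z̄) = (-0.6875) + (-0.6875) + (-1.4375) + (-58.9375) + (-110.1875) + (-56.4375) + (17.0625) = -211.3125
Denominator Σ(z_t−z̄)² = 299.5000
r_1 = -211.3125 / 299.5000 = -0.706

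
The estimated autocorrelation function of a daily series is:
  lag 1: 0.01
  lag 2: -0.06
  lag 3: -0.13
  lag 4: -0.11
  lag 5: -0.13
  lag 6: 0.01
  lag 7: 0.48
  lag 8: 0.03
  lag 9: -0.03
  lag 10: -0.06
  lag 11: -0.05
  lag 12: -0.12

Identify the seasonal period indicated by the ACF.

7

The largest autocorrelation is r_7 = 0.48; the remaining lags stay at or below 0.03.
The dominant spike at lag 7 indicates a seasonal period of 7.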